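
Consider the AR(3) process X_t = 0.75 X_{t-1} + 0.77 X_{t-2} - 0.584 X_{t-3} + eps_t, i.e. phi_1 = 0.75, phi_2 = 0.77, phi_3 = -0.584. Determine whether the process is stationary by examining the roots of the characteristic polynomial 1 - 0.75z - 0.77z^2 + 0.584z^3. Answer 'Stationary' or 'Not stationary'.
\text{Stationary}

The AR(p) characteristic polynomial is P(z) = 1 - 0.75z - 0.77z^2 + 0.584z^3.
Stationarity requires all roots to lie outside the unit circle, i.e. |z| > 1 for every root.
Degree 3: look for a simple real root z0 first, then factor out (1 - z/z0) and solve the remaining quadratic.
Testing z0 = 1.25: P(1.25) = 1 + (-0.75)(1.25) + (-0.77)(1.25)^2 + (0.584)(1.25)^3
  = 1 + (-0.9375) + (-1.203125) + (1.140625) = 0.  So z_0 = 1.25 is a root, |z_0| = 1.25.
Divide out the factor (1 - 0.8 z) = (1 - z/z0) (since 1/z0 = 0.8):
  P(z) = (1 - 0.8 z)(1 + (0.05) z + (-0.73) z^2)
  [check: z-coef 0.05 - (0.8) = -0.75; z^2-coef -0.73 - (0.8)(0.05) = -0.77; z^3-coef -(0.8)(-0.73) = 0.584.]
Remaining roots from the quadratic factor 1 + (0.05) z + (-0.73) z^2:
  Set 1 + (0.05) z + (-0.73) z^2 = 0, i.e. a z^2 + b z + c = 0 with a = -0.73, b = 0.05, c = 1.
  Discriminant D = b^2 - 4ac = (0.05)^2 - 4*(-0.73)*1 = 0.0025 - (-2.92) = 2.9225.
  D >= 0, so the roots are real: z = (-b +/- sqrt(D)) / (2a) = (-0.05 +/- 1.709532) / (-1.46).
    z_1 = (-0.05 + 1.709532) / (-1.46) = -1.1367,   |z_1| = 1.1367.
    z_2 = (-0.05 - 1.709532) / (-1.46) = 1.2052,   |z_2| = 1.2052.
Moduli of all roots: 1.2500, 1.1367, 1.2052.
All moduli strictly greater than 1? Yes.
Verdict: Stationary.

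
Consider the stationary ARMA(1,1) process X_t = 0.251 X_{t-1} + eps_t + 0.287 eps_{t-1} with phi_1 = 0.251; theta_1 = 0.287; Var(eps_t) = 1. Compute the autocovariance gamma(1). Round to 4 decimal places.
\gamma(1) = 0.6155

Multiply the model equation by X_{t-k} and take expectations. With theta_0 = psi_0 = 1 and psi_j the MA(infinity) weights, this gives
  gamma(k) - sum_i phi_i gamma(k-i) = c_k,
  c_k = sigma^2 * sum_{j=k..q} theta_j psi_{j-k}   (c_k = 0 for k > q),
using gamma(-m) = gamma(m).
psi-weights needed (psi_j = theta_j + sum_i phi_i psi_{j-i}):
  psi_1 = theta_1 + phi_1 = 0.287 + (0.251) = 0.538
Right-hand sides:
  c_0 = sigma^2 (1 + theta_1 psi_1) = 1 * (1 + (0.287)(0.538)) = 1 * 1.154406 = 1.154406
  c_1 = sigma^2 theta_1 = 1 * (0.287) = 0.287
  c_2 = 0
Equations for k = 0 and k = 1 (AR order 1):
  gamma(0) = phi_1 gamma(1) + c_0
  gamma(1) = phi_1 gamma(0) + c_1
Substituting the second into the first: gamma(0) (1 - phi_1^2) = c_0 + phi_1 c_1, so
  gamma(0) = (c_0 + phi_1 c_1) / (1 - phi_1^2) = (1.154406 + (0.251)(0.287)) / (1 - (0.251)^2) = 1.226443 / 0.936999 = 1.308905.
  gamma(1) = phi_1 gamma(0) + c_1 = (0.251)(1.308905) + (0.287) = 0.615535.
Therefore gamma(1) = 0.6155 (to 4 decimal places).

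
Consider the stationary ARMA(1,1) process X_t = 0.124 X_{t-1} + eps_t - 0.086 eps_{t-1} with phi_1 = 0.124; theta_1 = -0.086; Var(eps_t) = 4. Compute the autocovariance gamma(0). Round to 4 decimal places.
\gamma(0) = 4.0059

Multiply the model equation by X_{t-k} and take expectations. With theta_0 = psi_0 = 1 and psi_j the MA(infinity) weights, this gives
  gamma(k) - sum_i phi_i gamma(k-i) = c_k,
  c_k = sigma^2 * sum_{j=k..q} theta_j psi_{j-k}   (c_k = 0 for k > q),
using gamma(-m) = gamma(m).
psi-weights needed (psi_j = theta_j + sum_i phi_i psi_{j-i}):
  psi_1 = theta_1 + phi_1 = -0.086 + (0.124) = 0.038
Right-hand sides:
  c_0 = sigma^2 (1 + theta_1 psi_1) = 4 * (1 + (-0.086)(0.038)) = 4 * 0.996732 = 3.986928
  c_1 = sigma^2 theta_1 = 4 * (-0.086) = -0.344
  c_2 = 0
Equations for k = 0 and k = 1 (AR order 1):
  gamma(0) = phi_1 gamma(1) + c_0
  gamma(1) = phi_1 gamma(0) + c_1
Substituting the second into the first: gamma(0) (1 - phi_1^2) = c_0 + phi_1 c_1, so
  gamma(0) = (c_0 + phi_1 c_1) / (1 - phi_1^2) = (3.986928 + (0.124)(-0.344)) / (1 - (0.124)^2) = 3.944272 / 0.984624 = 4.005866.
Therefore gamma(0) = 4.0059 (to 4 decimal places).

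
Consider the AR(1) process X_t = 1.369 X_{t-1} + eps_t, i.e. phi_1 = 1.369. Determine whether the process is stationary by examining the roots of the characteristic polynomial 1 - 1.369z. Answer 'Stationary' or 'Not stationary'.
\text{Not stationary}

The AR(p) characteristic polynomial is P(z) = 1 - 1.369z.
Stationarity requires all roots to lie outside the unit circle, i.e. |z| > 1 for every root.
This is linear in z: 1 + (-1.369) z = 0  =>  z = -1/(-1.369) = 0.73046,  |z| = 0.73046.
Moduli of all roots: 0.7305.
All moduli strictly greater than 1? No.
Verdict: Not stationary.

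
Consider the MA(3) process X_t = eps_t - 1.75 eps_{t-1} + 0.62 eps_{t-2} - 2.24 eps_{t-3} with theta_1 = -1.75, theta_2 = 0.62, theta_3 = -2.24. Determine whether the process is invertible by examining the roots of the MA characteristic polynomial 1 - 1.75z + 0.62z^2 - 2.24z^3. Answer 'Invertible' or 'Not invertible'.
\text{Not invertible}

The MA(q) characteristic polynomial is P(z) = 1 - 1.75z + 0.62z^2 - 2.24z^3.
Invertibility requires all roots to lie outside the unit circle, i.e. |z| > 1 for every root.
Degree 3: look for a simple real root z0 first, then factor out (1 - z/z0) and solve the remaining quadratic.
Testing z0 = 0.5: P(0.5) = 1 + (-1.75)(0.5) + (0.62)(0.5)^2 + (-2.24)(0.5)^3
  = 1 + (-0.875) + (0.155) + (-0.28) = 0.  So z_0 = 0.5 is a root, |z_0| = 0.5.
Divide out the factor (1 - 2 z) = (1 - z/z0) (since 1/z0 = 2):
  P(z) = (1 - 2 z)(1 + (0.25) z + (1.12) z^2)
  [check: z-coef 0.25 - (2) = -1.75; z^2-coef 1.12 - (2)(0.25) = 0.62; z^3-coef -(2)(1.12) = -2.24.]
Remaining roots from the quadratic factor 1 + (0.25) z + (1.12) z^2:
  Set 1 + (0.25) z + (1.12) z^2 = 0, i.e. a z^2 + b z + c = 0 with a = 1.12, b = 0.25, c = 1.
  Discriminant D = b^2 - 4ac = (0.25)^2 - 4*(1.12)*1 = 0.0625 - (4.48) = -4.4175.
  D < 0, so the roots are the complex-conjugate pair z = (-b +/- i sqrt(-D)) / (2a) = -0.1116 +/- 0.9383i.
  For a conjugate pair |z|^2 = z * conj(z) = (product of roots) = c/a = 1/(1.12) = 0.892857, so |z| = sqrt(0.892857) = 0.9449 for both roots.
Moduli of all roots: 0.5000, 0.9449, 0.9449.
All moduli strictly greater than 1? No.
Verdict: Not invertible.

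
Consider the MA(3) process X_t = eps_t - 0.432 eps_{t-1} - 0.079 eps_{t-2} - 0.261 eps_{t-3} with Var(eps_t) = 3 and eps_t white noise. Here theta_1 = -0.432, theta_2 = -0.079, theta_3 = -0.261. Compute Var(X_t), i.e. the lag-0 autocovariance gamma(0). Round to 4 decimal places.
\gamma(0) = 3.7830

For an MA(q) process X_t = eps_t + sum_i theta_i eps_{t-i} with
Var(eps_t) = sigma^2, the variance is
  gamma(0) = sigma^2 * (1 + sum_i theta_i^2).
  sum_i theta_i^2 = (-0.432)^2 + (-0.079)^2 + (-0.261)^2 = 0.186624 + 0.006241 + 0.068121 = 0.260986.
  gamma(0) = 3 * (1 + 0.260986) = 3 * 1.260986 = 3.782958, which rounds to 3.7830.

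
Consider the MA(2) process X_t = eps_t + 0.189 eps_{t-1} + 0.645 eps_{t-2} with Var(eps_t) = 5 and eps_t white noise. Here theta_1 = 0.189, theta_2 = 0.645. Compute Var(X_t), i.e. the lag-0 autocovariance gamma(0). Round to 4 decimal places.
\gamma(0) = 7.2587

For an MA(q) process X_t = eps_t + sum_i theta_i eps_{t-i} with
Var(eps_t) = sigma^2, the variance is
  gamma(0) = sigma^2 * (1 + sum_i theta_i^2).
  sum_i theta_i^2 = (0.189)^2 + (0.645)^2 = 0.035721 + 0.416025 = 0.451746.
  gamma(0) = 5 * (1 + 0.451746) = 5 * 1.451746 = 7.25873, which rounds to 7.2587.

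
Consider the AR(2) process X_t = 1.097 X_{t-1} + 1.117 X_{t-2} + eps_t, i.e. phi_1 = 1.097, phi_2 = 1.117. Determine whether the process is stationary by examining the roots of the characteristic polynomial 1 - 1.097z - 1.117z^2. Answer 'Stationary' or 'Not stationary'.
\text{Not stationary}

The AR(p) characteristic polynomial is P(z) = 1 - 1.097z - 1.117z^2.
Stationarity requires all roots to lie outside the unit circle, i.e. |z| > 1 for every root.
Set 1 + (-1.097) z + (-1.117) z^2 = 0, i.e. a z^2 + b z + c = 0 with a = -1.117, b = -1.097, c = 1.
Discriminant D = b^2 - 4ac = (-1.097)^2 - 4*(-1.117)*1 = 1.203409 - (-4.468) = 5.671409.
D >= 0, so the roots are real: z = (-b +/- sqrt(D)) / (2a) = (1.097 +/- 2.381472) / (-2.234).
  z_1 = (1.097 + 2.381472) / (-2.234) = -1.5571,   |z_1| = 1.5571.
  z_2 = (1.097 - 2.381472) / (-2.234) = 0.575,   |z_2| = 0.575.
Moduli of all roots: 1.5571, 0.5750.
All moduli strictly greater than 1? No.
Verdict: Not stationary.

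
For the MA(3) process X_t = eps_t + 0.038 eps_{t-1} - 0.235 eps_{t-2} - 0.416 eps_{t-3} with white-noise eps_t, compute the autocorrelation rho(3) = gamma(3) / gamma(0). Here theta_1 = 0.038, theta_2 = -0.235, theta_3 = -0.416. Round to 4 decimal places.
\rho(3) = -0.3383

For an MA(q) process with theta_0 = 1, the autocovariance is
  gamma(k) = sigma^2 * sum_{i=0..q-k} theta_i * theta_{i+k},
and rho(k) = gamma(k) / gamma(0). Sigma^2 cancels.
  numerator   = (1)*(-0.416) = -0.416.
  denominator = (1)^2 + (0.038)^2 + (-0.235)^2 + (-0.416)^2 = 1.229725.
  rho(3) = -0.416 / 1.229725 = -0.3383.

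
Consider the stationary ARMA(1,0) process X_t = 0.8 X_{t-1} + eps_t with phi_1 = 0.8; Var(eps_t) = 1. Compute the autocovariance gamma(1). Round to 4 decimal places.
\gamma(1) = 2.2222

Multiply the model equation by X_{t-k} and take expectations. With theta_0 = psi_0 = 1 and psi_j the MA(infinity) weights, this gives
  gamma(k) - sum_i phi_i gamma(k-i) = c_k,
  c_k = sigma^2 * sum_{j=k..q} theta_j psi_{j-k}   (c_k = 0 for k > q),
using gamma(-m) = gamma(m).
Pure AR (q = 0): c_0 = sigma^2 = 1, c_k = 0 for k >= 1.
Equations for k = 0 and k = 1 (AR order 1):
  gamma(0) = phi_1 gamma(1) + c_0
  gamma(1) = phi_1 gamma(0) + c_1
Substituting the second into the first: gamma(0) (1 - phi_1^2) = c_0 + phi_1 c_1, so
  gamma(0) = c_0 / (1 - phi_1^2) = 1 / (1 - (0.8)^2) = 1 / 0.36 = 2.777778.
  gamma(1) = phi_1 gamma(0) = (0.8)(2.777778) = 2.222222.
Therefore gamma(1) = 2.2222 (to 4 decimal places).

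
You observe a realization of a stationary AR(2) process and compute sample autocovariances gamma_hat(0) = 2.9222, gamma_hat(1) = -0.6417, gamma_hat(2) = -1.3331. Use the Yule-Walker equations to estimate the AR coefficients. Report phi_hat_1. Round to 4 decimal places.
\hat\phi_{1} = -0.3360

The Yule-Walker equations for an AR(p) process read, in matrix form,
  Gamma_p phi = r_p,   with   (Gamma_p)_{ij} = gamma(|i - j|),
                       (r_p)_i = gamma(i),   i,j = 1..p.
Substitute the sample gammas (Toeplitz matrix and right-hand side of size 2):
  Gamma_p = [[2.9222, -0.6417], [-0.6417, 2.9222]]
  r_p     = [-0.6417, -1.3331]
Written out:
  2.9222 phi_1 - 0.6417 phi_2 = -0.6417
  -0.6417 phi_1 + 2.9222 phi_2 = -1.3331
Solve by Cramer's rule:
  det = gamma(0)^2 - gamma(1)^2 = (2.9222)^2 - (-0.6417)^2 = 8.53925284 - 0.41177889 = 8.12747395
  phi_hat_1 = [gamma(1) gamma(0) - gamma(1) gamma(2)] / det = [(-0.6417)(2.9222) - (-0.6417)(-1.3331)] / 8.12747395 = -2.73062601 / 8.12747395 = -0.336
  phi_hat_2 = [gamma(0) gamma(2) - gamma(1)^2] / det = [(2.9222)(-1.3331) - (-0.6417)^2] / 8.12747395 = -4.30736371 / 8.12747395 = -0.53
So phi_hat = [-0.3360, -0.5300].
Therefore phi_hat_1 = -0.3360.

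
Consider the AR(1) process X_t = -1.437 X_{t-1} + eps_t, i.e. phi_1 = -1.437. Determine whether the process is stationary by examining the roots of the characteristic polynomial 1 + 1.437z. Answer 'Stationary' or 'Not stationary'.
\text{Not stationary}

The AR(p) characteristic polynomial is P(z) = 1 + 1.437z.
Stationarity requires all roots to lie outside the unit circle, i.e. |z| > 1 for every root.
This is linear in z: 1 + (1.437) z = 0  =>  z = -1/(1.437) = -0.695894,  |z| = 0.695894.
Moduli of all roots: 0.6959.
All moduli strictly greater than 1? No.
Verdict: Not stationary.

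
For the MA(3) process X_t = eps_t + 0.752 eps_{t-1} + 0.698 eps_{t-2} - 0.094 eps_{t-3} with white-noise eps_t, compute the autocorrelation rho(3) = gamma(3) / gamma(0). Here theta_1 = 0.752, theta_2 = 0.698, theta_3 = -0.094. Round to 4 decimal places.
\rho(3) = -0.0456

For an MA(q) process with theta_0 = 1, the autocovariance is
  gamma(k) = sigma^2 * sum_{i=0..q-k} theta_i * theta_{i+k},
and rho(k) = gamma(k) / gamma(0). Sigma^2 cancels.
  numerator   = (1)*(-0.094) = -0.094.
  denominator = (1)^2 + (0.752)^2 + (0.698)^2 + (-0.094)^2 = 2.061544.
  rho(3) = -0.094 / 2.061544 = -0.0456.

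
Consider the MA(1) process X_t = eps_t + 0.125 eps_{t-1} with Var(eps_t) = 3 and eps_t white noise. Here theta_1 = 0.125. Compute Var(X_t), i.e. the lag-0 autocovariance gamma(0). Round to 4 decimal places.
\gamma(0) = 3.0469

For an MA(q) process X_t = eps_t + sum_i theta_i eps_{t-i} with
Var(eps_t) = sigma^2, the variance is
  gamma(0) = sigma^2 * (1 + sum_i theta_i^2).
  sum_i theta_i^2 = (0.125)^2 = 0.015625.
  gamma(0) = 3 * (1 + 0.015625) = 3 * 1.015625 = 3.046875, which rounds to 3.0469.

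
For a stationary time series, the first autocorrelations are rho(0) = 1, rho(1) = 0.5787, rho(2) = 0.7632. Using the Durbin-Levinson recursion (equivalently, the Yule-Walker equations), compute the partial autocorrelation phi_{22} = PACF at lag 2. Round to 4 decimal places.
\phi_{22} = 0.6440

The PACF at lag k is phi_{kk}, the last component of the solution
to the Yule-Walker system G_k phi = r_k where
  (G_k)_{ij} = rho(|i - j|), (r_k)_i = rho(i), i,j = 1..k.
Equivalently, Durbin-Levinson gives phi_{kk} iteratively:
  phi_{11} = rho(1)
  phi_{kk} = [rho(k) - sum_{j=1..k-1} phi_{k-1,j} rho(k-j)]
            / [1 - sum_{j=1..k-1} phi_{k-1,j} rho(j)],
  phi_{k,j} = phi_{k-1,j} - phi_{kk} phi_{k-1,k-j},  j = 1..k-1.
Step k = 1:
  phi_11 = rho(1) = 0.5787.
Step k = 2:
  phi_22 = [rho(2) - phi_11 rho(1)] / [1 - phi_11 rho(1)] = [0.7632 - (0.5787)(0.5787)] / [1 - (0.5787)(0.5787)]
         = 0.42830631 / 0.66510631 = 0.644.
Therefore phi_{22} = 0.6440.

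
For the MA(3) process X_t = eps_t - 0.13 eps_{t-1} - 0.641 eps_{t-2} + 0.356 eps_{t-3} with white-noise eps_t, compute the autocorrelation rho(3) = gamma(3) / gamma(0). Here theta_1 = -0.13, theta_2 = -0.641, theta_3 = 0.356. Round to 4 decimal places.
\rho(3) = 0.2290

For an MA(q) process with theta_0 = 1, the autocovariance is
  gamma(k) = sigma^2 * sum_{i=0..q-k} theta_i * theta_{i+k},
and rho(k) = gamma(k) / gamma(0). Sigma^2 cancels.
  numerator   = (1)*(0.356) = 0.356.
  denominator = (1)^2 + (-0.13)^2 + (-0.641)^2 + (0.356)^2 = 1.554517.
  rho(3) = 0.356 / 1.554517 = 0.2290.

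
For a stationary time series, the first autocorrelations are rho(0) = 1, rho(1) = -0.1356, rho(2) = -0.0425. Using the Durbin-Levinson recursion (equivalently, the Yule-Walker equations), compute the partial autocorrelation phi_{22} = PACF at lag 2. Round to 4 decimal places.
\phi_{22} = -0.0620

The PACF at lag k is phi_{kk}, the last component of the solution
to the Yule-Walker system G_k phi = r_k where
  (G_k)_{ij} = rho(|i - j|), (r_k)_i = rho(i), i,j = 1..k.
Equivalently, Durbin-Levinson gives phi_{kk} iteratively:
  phi_{11} = rho(1)
  phi_{kk} = [rho(k) - sum_{j=1..k-1} phi_{k-1,j} rho(k-j)]
            / [1 - sum_{j=1..k-1} phi_{k-1,j} rho(j)],
  phi_{k,j} = phi_{k-1,j} - phi_{kk} phi_{k-1,k-j},  j = 1..k-1.
Step k = 1:
  phi_11 = rho(1) = -0.1356.
Step k = 2:
  phi_22 = [rho(2) - phi_11 rho(1)] / [1 - phi_11 rho(1)] = [-0.0425 - (-0.1356)(-0.1356)] / [1 - (-0.1356)(-0.1356)]
         = -0.06088736 / 0.98161264 = -0.062.
Therefore phi_{22} = -0.0620.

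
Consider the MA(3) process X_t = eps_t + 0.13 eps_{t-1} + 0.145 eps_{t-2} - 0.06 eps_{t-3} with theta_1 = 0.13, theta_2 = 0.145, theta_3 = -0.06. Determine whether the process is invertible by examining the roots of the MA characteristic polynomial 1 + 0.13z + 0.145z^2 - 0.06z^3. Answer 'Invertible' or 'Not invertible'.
\text{Invertible}

The MA(q) characteristic polynomial is P(z) = 1 + 0.13z + 0.145z^2 - 0.06z^3.
Invertibility requires all roots to lie outside the unit circle, i.e. |z| > 1 for every root.
Degree 3: look for a simple real root z0 first, then factor out (1 - z/z0) and solve the remaining quadratic.
Testing z0 = 4: P(4) = 1 + (0.13)(4) + (0.145)(4)^2 + (-0.06)(4)^3
  = 1 + (0.52) + (2.32) + (-3.84) = 0.  So z_0 = 4 is a root, |z_0| = 4.
Divide out the factor (1 - 0.25 z) = (1 - z/z0) (since 1/z0 = 0.25):
  P(z) = (1 - 0.25 z)(1 + (0.38) z + (0.24) z^2)
  [check: z-coef 0.38 - (0.25) = 0.13; z^2-coef 0.24 - (0.25)(0.38) = 0.145; z^3-coef -(0.25)(0.24) = -0.06.]
Remaining roots from the quadratic factor 1 + (0.38) z + (0.24) z^2:
  Set 1 + (0.38) z + (0.24) z^2 = 0, i.e. a z^2 + b z + c = 0 with a = 0.24, b = 0.38, c = 1.
  Discriminant D = b^2 - 4ac = (0.38)^2 - 4*(0.24)*1 = 0.1444 - (0.96) = -0.8156.
  D < 0, so the roots are the complex-conjugate pair z = (-b +/- i sqrt(-D)) / (2a) = -0.7917 +/- 1.8815i.
  For a conjugate pair |z|^2 = z * conj(z) = (product of roots) = c/a = 1/(0.24) = 4.166667, so |z| = sqrt(4.166667) = 2.0412 for both roots.
Moduli of all roots: 4.0000, 2.0412, 2.0412.
All moduli strictly greater than 1? Yes.
Verdict: Invertible.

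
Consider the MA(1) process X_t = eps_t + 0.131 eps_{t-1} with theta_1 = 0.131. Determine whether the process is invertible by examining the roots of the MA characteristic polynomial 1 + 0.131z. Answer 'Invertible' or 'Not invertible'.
\text{Invertible}

The MA(q) characteristic polynomial is P(z) = 1 + 0.131z.
Invertibility requires all roots to lie outside the unit circle, i.e. |z| > 1 for every root.
This is linear in z: 1 + (0.131) z = 0  =>  z = -1/(0.131) = -7.633588,  |z| = 7.633588.
Moduli of all roots: 7.6336.
All moduli strictly greater than 1? Yes.
Verdict: Invertible.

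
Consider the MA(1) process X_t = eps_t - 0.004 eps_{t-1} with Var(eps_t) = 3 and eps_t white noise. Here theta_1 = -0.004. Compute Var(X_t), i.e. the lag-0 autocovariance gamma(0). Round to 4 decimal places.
\gamma(0) = 3.0000

For an MA(q) process X_t = eps_t + sum_i theta_i eps_{t-i} with
Var(eps_t) = sigma^2, the variance is
  gamma(0) = sigma^2 * (1 + sum_i theta_i^2).
  sum_i theta_i^2 = (-0.004)^2 = 0.000016.
  gamma(0) = 3 * (1 + 0.000016) = 3 * 1.000016 = 3.000048, which rounds to 3.0000.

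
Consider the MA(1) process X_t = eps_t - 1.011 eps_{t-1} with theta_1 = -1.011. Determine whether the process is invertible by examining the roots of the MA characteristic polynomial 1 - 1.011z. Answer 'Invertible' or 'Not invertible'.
\text{Not invertible}

The MA(q) characteristic polynomial is P(z) = 1 - 1.011z.
Invertibility requires all roots to lie outside the unit circle, i.e. |z| > 1 for every root.
This is linear in z: 1 + (-1.011) z = 0  =>  z = -1/(-1.011) = 0.98912,  |z| = 0.98912.
Moduli of all roots: 0.9891.
All moduli strictly greater than 1? No.
Verdict: Not invertible.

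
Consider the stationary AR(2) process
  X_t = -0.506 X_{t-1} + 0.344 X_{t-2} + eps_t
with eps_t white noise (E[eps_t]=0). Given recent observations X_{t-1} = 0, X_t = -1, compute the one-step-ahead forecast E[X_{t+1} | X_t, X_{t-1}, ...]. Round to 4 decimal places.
E[X_{t+1} \mid \mathcal F_t] = 0.5060

For an AR(p) model X_t = c + sum_i phi_i X_{t-i} + eps_t, the
one-step-ahead conditional mean is
  E[X_{t+1} | X_t, ...] = c + sum_i phi_i X_{t+1-i}.
Substitute known values:
  E[X_{t+1} | ...] = (-0.506) * (-1) + (0.344) * (0)
                   = 0.5060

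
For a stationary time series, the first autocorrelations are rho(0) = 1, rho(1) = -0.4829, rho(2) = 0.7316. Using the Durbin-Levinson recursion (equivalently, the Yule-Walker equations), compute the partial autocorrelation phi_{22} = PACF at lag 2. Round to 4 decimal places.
\phi_{22} = 0.6500

The PACF at lag k is phi_{kk}, the last component of the solution
to the Yule-Walker system G_k phi = r_k where
  (G_k)_{ij} = rho(|i - j|), (r_k)_i = rho(i), i,j = 1..k.
Equivalently, Durbin-Levinson gives phi_{kk} iteratively:
  phi_{11} = rho(1)
  phi_{kk} = [rho(k) - sum_{j=1..k-1} phi_{k-1,j} rho(k-j)]
            / [1 - sum_{j=1..k-1} phi_{k-1,j} rho(j)],
  phi_{k,j} = phi_{k-1,j} - phi_{kk} phi_{k-1,k-j},  j = 1..k-1.
Step k = 1:
  phi_11 = rho(1) = -0.4829.
Step k = 2:
  phi_22 = [rho(2) - phi_11 rho(1)] / [1 - phi_11 rho(1)] = [0.7316 - (-0.4829)(-0.4829)] / [1 - (-0.4829)(-0.4829)]
         = 0.49840759 / 0.76680759 = 0.65.
Therefore phi_{22} = 0.6500.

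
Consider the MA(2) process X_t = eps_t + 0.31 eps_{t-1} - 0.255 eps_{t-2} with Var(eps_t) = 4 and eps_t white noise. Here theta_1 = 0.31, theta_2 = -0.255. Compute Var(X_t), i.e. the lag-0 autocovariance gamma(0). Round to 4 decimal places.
\gamma(0) = 4.6445

For an MA(q) process X_t = eps_t + sum_i theta_i eps_{t-i} with
Var(eps_t) = sigma^2, the variance is
  gamma(0) = sigma^2 * (1 + sum_i theta_i^2).
  sum_i theta_i^2 = (0.31)^2 + (-0.255)^2 = 0.0961 + 0.065025 = 0.161125.
  gamma(0) = 4 * (1 + 0.161125) = 4 * 1.161125 = 4.6445.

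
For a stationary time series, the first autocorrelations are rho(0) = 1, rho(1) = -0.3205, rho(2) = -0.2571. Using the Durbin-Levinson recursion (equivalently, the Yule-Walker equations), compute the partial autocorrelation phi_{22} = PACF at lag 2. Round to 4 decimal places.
\phi_{22} = -0.4010

The PACF at lag k is phi_{kk}, the last component of the solution
to the Yule-Walker system G_k phi = r_k where
  (G_k)_{ij} = rho(|i - j|), (r_k)_i = rho(i), i,j = 1..k.
Equivalently, Durbin-Levinson gives phi_{kk} iteratively:
  phi_{11} = rho(1)
  phi_{kk} = [rho(k) - sum_{j=1..k-1} phi_{k-1,j} rho(k-j)]
            / [1 - sum_{j=1..k-1} phi_{k-1,j} rho(j)],
  phi_{k,j} = phi_{k-1,j} - phi_{kk} phi_{k-1,k-j},  j = 1..k-1.
Step k = 1:
  phi_11 = rho(1) = -0.3205.
Step k = 2:
  phi_22 = [rho(2) - phi_11 rho(1)] / [1 - phi_11 rho(1)] = [-0.2571 - (-0.3205)(-0.3205)] / [1 - (-0.3205)(-0.3205)]
         = -0.35982025 / 0.89727975 = -0.401.
Therefore phi_{22} = -0.4010.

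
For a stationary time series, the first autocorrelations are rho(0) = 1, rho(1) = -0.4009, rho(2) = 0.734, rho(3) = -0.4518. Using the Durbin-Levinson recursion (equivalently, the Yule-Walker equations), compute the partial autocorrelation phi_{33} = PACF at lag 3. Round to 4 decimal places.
\phi_{33} = -0.1892

The PACF at lag k is phi_{kk}, the last component of the solution
to the Yule-Walker system G_k phi = r_k where
  (G_k)_{ij} = rho(|i - j|), (r_k)_i = rho(i), i,j = 1..k.
Equivalently, Durbin-Levinson gives phi_{kk} iteratively:
  phi_{11} = rho(1)
  phi_{kk} = [rho(k) - sum_{j=1..k-1} phi_{k-1,j} rho(k-j)]
            / [1 - sum_{j=1..k-1} phi_{k-1,j} rho(j)],
  phi_{k,j} = phi_{k-1,j} - phi_{kk} phi_{k-1,k-j},  j = 1..k-1.
Step k = 1:
  phi_11 = rho(1) = -0.4009.
Step k = 2:
  phi_22 = [rho(2) - phi_11 rho(1)] / [1 - phi_11 rho(1)] = [0.734 - (-0.4009)(-0.4009)] / [1 - (-0.4009)(-0.4009)]
         = 0.57327919 / 0.83927919 = 0.683061.
  Update: phi_21 = phi_11 - phi_22 phi_11 = -0.4009 - (0.683061)(-0.4009) = -0.127061.
Step k = 3:
  phi_33 = [rho(3) - phi_21 rho(2) - phi_22 rho(1)] / [1 - phi_21 rho(1) - phi_22 rho(2)]
    numerator   = -0.4518 - (-0.127061)(0.734) - (0.683061)(-0.4009) = -0.08469815
    denominator = 1 - (-0.127061)(-0.4009) - (0.683061)(0.734) = 0.44769432
  phi_33 = -0.08469815 / 0.44769432 = -0.1892.
Therefore phi_{33} = -0.1892.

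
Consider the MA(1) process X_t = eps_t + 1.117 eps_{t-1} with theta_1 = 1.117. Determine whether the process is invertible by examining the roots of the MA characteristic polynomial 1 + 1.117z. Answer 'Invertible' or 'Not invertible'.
\text{Not invertible}

The MA(q) characteristic polynomial is P(z) = 1 + 1.117z.
Invertibility requires all roots to lie outside the unit circle, i.e. |z| > 1 for every root.
This is linear in z: 1 + (1.117) z = 0  =>  z = -1/(1.117) = -0.895255,  |z| = 0.895255.
Moduli of all roots: 0.8953.
All moduli strictly greater than 1? No.
Verdict: Not invertible.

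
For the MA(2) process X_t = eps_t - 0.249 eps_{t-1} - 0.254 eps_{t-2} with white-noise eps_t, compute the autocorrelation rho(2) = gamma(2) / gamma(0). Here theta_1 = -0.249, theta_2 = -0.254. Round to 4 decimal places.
\rho(2) = -0.2255

For an MA(q) process with theta_0 = 1, the autocovariance is
  gamma(k) = sigma^2 * sum_{i=0..q-k} theta_i * theta_{i+k},
and rho(k) = gamma(k) / gamma(0). Sigma^2 cancels.
  numerator   = (1)*(-0.254) = -0.254.
  denominator = (1)^2 + (-0.249)^2 + (-0.254)^2 = 1.126517.
  rho(2) = -0.254 / 1.126517 = -0.2255.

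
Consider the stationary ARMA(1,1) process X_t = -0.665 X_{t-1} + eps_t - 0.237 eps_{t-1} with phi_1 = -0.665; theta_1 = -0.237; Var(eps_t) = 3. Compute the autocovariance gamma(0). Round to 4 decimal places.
\gamma(0) = 7.3760

Multiply the model equation by X_{t-k} and take expectations. With theta_0 = psi_0 = 1 and psi_j the MA(infinity) weights, this gives
  gamma(k) - sum_i phi_i gamma(k-i) = c_k,
  c_k = sigma^2 * sum_{j=k..q} theta_j psi_{j-k}   (c_k = 0 for k > q),
using gamma(-m) = gamma(m).
psi-weights needed (psi_j = theta_j + sum_i phi_i psi_{j-i}):
  psi_1 = theta_1 + phi_1 = -0.237 + (-0.665) = -0.902
Right-hand sides:
  c_0 = sigma^2 (1 + theta_1 psi_1) = 3 * (1 + (-0.237)(-0.902)) = 3 * 1.213774 = 3.641322
  c_1 = sigma^2 theta_1 = 3 * (-0.237) = -0.711
  c_2 = 0
Equations for k = 0 and k = 1 (AR order 1):
  gamma(0) = phi_1 gamma(1) + c_0
  gamma(1) = phi_1 gamma(0) + c_1
Substituting the second into the first: gamma(0) (1 - phi_1^2) = c_0 + phi_1 c_1, so
  gamma(0) = (c_0 + phi_1 c_1) / (1 - phi_1^2) = (3.641322 + (-0.665)(-0.711)) / (1 - (-0.665)^2) = 4.114137 / 0.557775 = 7.37598.
Therefore gamma(0) = 7.3760 (to 4 decimal places).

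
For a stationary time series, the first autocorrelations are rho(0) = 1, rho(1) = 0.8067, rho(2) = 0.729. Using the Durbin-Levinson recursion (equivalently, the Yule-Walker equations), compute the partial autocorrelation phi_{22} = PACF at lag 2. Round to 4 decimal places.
\phi_{22} = 0.2240

The PACF at lag k is phi_{kk}, the last component of the solution
to the Yule-Walker system G_k phi = r_k where
  (G_k)_{ij} = rho(|i - j|), (r_k)_i = rho(i), i,j = 1..k.
Equivalently, Durbin-Levinson gives phi_{kk} iteratively:
  phi_{11} = rho(1)
  phi_{kk} = [rho(k) - sum_{j=1..k-1} phi_{k-1,j} rho(k-j)]
            / [1 - sum_{j=1..k-1} phi_{k-1,j} rho(j)],
  phi_{k,j} = phi_{k-1,j} - phi_{kk} phi_{k-1,k-j},  j = 1..k-1.
Step k = 1:
  phi_11 = rho(1) = 0.8067.
Step k = 2:
  phi_22 = [rho(2) - phi_11 rho(1)] / [1 - phi_11 rho(1)] = [0.729 - (0.8067)(0.8067)] / [1 - (0.8067)(0.8067)]
         = 0.07823511 / 0.34923511 = 0.224.
Therefore phi_{22} = 0.2240.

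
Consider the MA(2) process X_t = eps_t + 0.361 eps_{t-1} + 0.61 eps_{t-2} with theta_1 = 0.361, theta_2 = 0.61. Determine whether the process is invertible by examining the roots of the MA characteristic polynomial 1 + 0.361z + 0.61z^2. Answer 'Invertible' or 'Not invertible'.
\text{Invertible}

The MA(q) characteristic polynomial is P(z) = 1 + 0.361z + 0.61z^2.
Invertibility requires all roots to lie outside the unit circle, i.e. |z| > 1 for every root.
Set 1 + (0.361) z + (0.61) z^2 = 0, i.e. a z^2 + b z + c = 0 with a = 0.61, b = 0.361, c = 1.
Discriminant D = b^2 - 4ac = (0.361)^2 - 4*(0.61)*1 = 0.130321 - (2.44) = -2.309679.
D < 0, so the roots are the complex-conjugate pair z = (-b +/- i sqrt(-D)) / (2a) = -0.2959 +/- 1.2457i.
For a conjugate pair |z|^2 = z * conj(z) = (product of roots) = c/a = 1/(0.61) = 1.639344, so |z| = sqrt(1.639344) = 1.2804 for both roots.
Moduli of all roots: 1.2804, 1.2804.
All moduli strictly greater than 1? Yes.
Verdict: Invertible.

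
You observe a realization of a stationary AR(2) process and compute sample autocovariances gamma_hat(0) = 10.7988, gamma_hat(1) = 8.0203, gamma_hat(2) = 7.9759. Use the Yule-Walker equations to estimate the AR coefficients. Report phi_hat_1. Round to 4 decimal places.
\hat\phi_{1} = 0.4330

The Yule-Walker equations for an AR(p) process read, in matrix form,
  Gamma_p phi = r_p,   with   (Gamma_p)_{ij} = gamma(|i - j|),
                       (r_p)_i = gamma(i),   i,j = 1..p.
Substitute the sample gammas (Toeplitz matrix and right-hand side of size 2):
  Gamma_p = [[10.7988, 8.0203], [8.0203, 10.7988]]
  r_p     = [8.0203, 7.9759]
Written out:
  10.7988 phi_1 + 8.0203 phi_2 = 8.0203
  8.0203 phi_1 + 10.7988 phi_2 = 7.9759
Solve by Cramer's rule:
  det = gamma(0)^2 - gamma(1)^2 = (10.7988)^2 - (8.0203)^2 = 116.61408144 - 64.32521209 = 52.28886935
  phi_hat_1 = [gamma(1) gamma(0) - gamma(1) gamma(2)] / det = [(8.0203)(10.7988) - (8.0203)(7.9759)] / 52.28886935 = 22.64050487 / 52.28886935 = 0.433
  phi_hat_2 = [gamma(0) gamma(2) - gamma(1)^2] / det = [(10.7988)(7.9759) - (8.0203)^2] / 52.28886935 = 21.80493683 / 52.28886935 = 0.417
So phi_hat = [0.4330, 0.4170].
Therefore phi_hat_1 = 0.4330.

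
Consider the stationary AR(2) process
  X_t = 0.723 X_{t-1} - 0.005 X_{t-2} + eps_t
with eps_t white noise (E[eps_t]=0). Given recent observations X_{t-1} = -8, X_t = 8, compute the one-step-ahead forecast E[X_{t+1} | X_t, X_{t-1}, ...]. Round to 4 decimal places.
E[X_{t+1} \mid \mathcal F_t] = 5.8240

For an AR(p) model X_t = c + sum_i phi_i X_{t-i} + eps_t, the
one-step-ahead conditional mean is
  E[X_{t+1} | X_t, ...] = c + sum_i phi_i X_{t+1-i}.
Substitute known values:
  E[X_{t+1} | ...] = (0.723) * (8) + (-0.005) * (-8)
                   = 5.8240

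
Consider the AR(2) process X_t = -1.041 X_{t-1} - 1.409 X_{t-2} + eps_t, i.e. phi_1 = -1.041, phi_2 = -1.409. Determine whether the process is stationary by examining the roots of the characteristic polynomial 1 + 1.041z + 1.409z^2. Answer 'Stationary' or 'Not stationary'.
\text{Not stationary}

The AR(p) characteristic polynomial is P(z) = 1 + 1.041z + 1.409z^2.
Stationarity requires all roots to lie outside the unit circle, i.e. |z| > 1 for every root.
Set 1 + (1.041) z + (1.409) z^2 = 0, i.e. a z^2 + b z + c = 0 with a = 1.409, b = 1.041, c = 1.
Discriminant D = b^2 - 4ac = (1.041)^2 - 4*(1.409)*1 = 1.083681 - (5.636) = -4.552319.
D < 0, so the roots are the complex-conjugate pair z = (-b +/- i sqrt(-D)) / (2a) = -0.3694 +/- 0.7571i.
For a conjugate pair |z|^2 = z * conj(z) = (product of roots) = c/a = 1/(1.409) = 0.709723, so |z| = sqrt(0.709723) = 0.8425 for both roots.
Moduli of all roots: 0.8425, 0.8425.
All moduli strictly greater than 1? No.
Verdict: Not stationary.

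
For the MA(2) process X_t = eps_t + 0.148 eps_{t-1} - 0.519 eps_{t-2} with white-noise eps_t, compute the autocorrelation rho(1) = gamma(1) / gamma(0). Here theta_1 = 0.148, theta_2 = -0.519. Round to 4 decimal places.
\rho(1) = 0.0551

For an MA(q) process with theta_0 = 1, the autocovariance is
  gamma(k) = sigma^2 * sum_{i=0..q-k} theta_i * theta_{i+k},
and rho(k) = gamma(k) / gamma(0). Sigma^2 cancels.
  numerator   = (1)*(0.148) + (0.148)*(-0.519) = 0.071188.
  denominator = (1)^2 + (0.148)^2 + (-0.519)^2 = 1.291265.
  rho(1) = 0.071188 / 1.291265 = 0.0551.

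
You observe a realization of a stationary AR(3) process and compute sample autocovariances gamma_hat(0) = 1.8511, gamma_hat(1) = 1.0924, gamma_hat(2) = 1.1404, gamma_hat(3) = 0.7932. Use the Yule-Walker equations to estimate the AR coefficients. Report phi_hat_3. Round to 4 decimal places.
\hat\phi_{3} = -0.0520

The Yule-Walker equations for an AR(p) process read, in matrix form,
  Gamma_p phi = r_p,   with   (Gamma_p)_{ij} = gamma(|i - j|),
                       (r_p)_i = gamma(i),   i,j = 1..p.
Substitute the sample gammas (Toeplitz matrix and right-hand side of size 3):
  Gamma_p = [[1.8511, 1.0924, 1.1404], [1.0924, 1.8511, 1.0924], [1.1404, 1.0924, 1.8511]]
  r_p     = [1.0924, 1.1404, 0.7932]
Written out (R1..R3):
  (R1) 1.8511 phi_1 + 1.0924 phi_2 + 1.1404 phi_3 = 1.0924
  (R2) 1.0924 phi_1 + 1.8511 phi_2 + 1.0924 phi_3 = 1.1404
  (R3) 1.1404 phi_1 + 1.0924 phi_2 + 1.8511 phi_3 = 0.7932
Gaussian elimination:
  R2 <- R2 - (1.0924/1.8511) R1 = R2 - (0.590136) R1:  1.206436 phi_2 + 0.419409 phi_3 = 0.495736
  R3 <- R3 - (1.1404/1.8511) R1 = R3 - (0.616066) R1:  0.419409 phi_2 + 1.148538 phi_3 = 0.120209
  R3 <- R3 - (0.419409/1.206436) R2 = R3 - (0.347643) R2:  1.002733 phi_3 = -0.05213
Back-substitution:
  phi_hat_3 = -0.05213 / 1.002733 = -0.051988
  phi_hat_2 = (0.495736 - (0.419409)(-0.051988)) / 1.206436 = 0.428983
  phi_hat_1 = (1.0924 - (1.0924)(0.428983) - (1.1404)(-0.051988)) / 1.8511 = 0.369006
So phi_hat = [0.3690, 0.4290, -0.0520].
Therefore phi_hat_3 = -0.0520.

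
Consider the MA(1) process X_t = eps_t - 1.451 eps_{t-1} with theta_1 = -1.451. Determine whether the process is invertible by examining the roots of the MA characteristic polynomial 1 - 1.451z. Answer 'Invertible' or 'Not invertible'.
\text{Not invertible}

The MA(q) characteristic polynomial is P(z) = 1 - 1.451z.
Invertibility requires all roots to lie outside the unit circle, i.e. |z| > 1 for every root.
This is linear in z: 1 + (-1.451) z = 0  =>  z = -1/(-1.451) = 0.68918,  |z| = 0.68918.
Moduli of all roots: 0.6892.
All moduli strictly greater than 1? No.
Verdict: Not invertible.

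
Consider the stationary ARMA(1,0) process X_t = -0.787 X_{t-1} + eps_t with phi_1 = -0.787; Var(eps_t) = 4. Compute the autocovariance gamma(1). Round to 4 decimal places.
\gamma(1) = -8.2705

Multiply the model equation by X_{t-k} and take expectations. With theta_0 = psi_0 = 1 and psi_j the MA(infinity) weights, this gives
  gamma(k) - sum_i phi_i gamma(k-i) = c_k,
  c_k = sigma^2 * sum_{j=k..q} theta_j psi_{j-k}   (c_k = 0 for k > q),
using gamma(-m) = gamma(m).
Pure AR (q = 0): c_0 = sigma^2 = 4, c_k = 0 for k >= 1.
Equations for k = 0 and k = 1 (AR order 1):
  gamma(0) = phi_1 gamma(1) + c_0
  gamma(1) = phi_1 gamma(0) + c_1
Substituting the second into the first: gamma(0) (1 - phi_1^2) = c_0 + phi_1 c_1, so
  gamma(0) = c_0 / (1 - phi_1^2) = 4 / (1 - (-0.787)^2) = 4 / 0.380631 = 10.508866.
  gamma(1) = phi_1 gamma(0) = (-0.787)(10.508866) = -8.270477.
Therefore gamma(1) = -8.2705 (to 4 decimal places).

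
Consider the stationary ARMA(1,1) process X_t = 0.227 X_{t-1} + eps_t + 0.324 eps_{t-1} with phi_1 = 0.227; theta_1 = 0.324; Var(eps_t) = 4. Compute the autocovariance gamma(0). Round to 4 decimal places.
\gamma(0) = 5.2804

Multiply the model equation by X_{t-k} and take expectations. With theta_0 = psi_0 = 1 and psi_j the MA(infinity) weights, this gives
  gamma(k) - sum_i phi_i gamma(k-i) = c_k,
  c_k = sigma^2 * sum_{j=k..q} theta_j psi_{j-k}   (c_k = 0 for k > q),
using gamma(-m) = gamma(m).
psi-weights needed (psi_j = theta_j + sum_i phi_i psi_{j-i}):
  psi_1 = theta_1 + phi_1 = 0.324 + (0.227) = 0.551
Right-hand sides:
  c_0 = sigma^2 (1 + theta_1 psi_1) = 4 * (1 + (0.324)(0.551)) = 4 * 1.178524 = 4.714096
  c_1 = sigma^2 theta_1 = 4 * (0.324) = 1.296
  c_2 = 0
Equations for k = 0 and k = 1 (AR order 1):
  gamma(0) = phi_1 gamma(1) + c_0
  gamma(1) = phi_1 gamma(0) + c_1
Substituting the second into the first: gamma(0) (1 - phi_1^2) = c_0 + phi_1 c_1, so
  gamma(0) = (c_0 + phi_1 c_1) / (1 - phi_1^2) = (4.714096 + (0.227)(1.296)) / (1 - (0.227)^2) = 5.008288 / 0.948471 = 5.280381.
Therefore gamma(0) = 5.2804 (to 4 decimal places).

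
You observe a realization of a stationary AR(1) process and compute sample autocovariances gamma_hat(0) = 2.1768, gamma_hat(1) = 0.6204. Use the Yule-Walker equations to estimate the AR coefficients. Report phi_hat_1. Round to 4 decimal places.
\hat\phi_{1} = 0.2850

The Yule-Walker equations for an AR(p) process read, in matrix form,
  Gamma_p phi = r_p,   with   (Gamma_p)_{ij} = gamma(|i - j|),
                       (r_p)_i = gamma(i),   i,j = 1..p.
Substitute the sample gammas (Toeplitz matrix and right-hand side of size 1):
  Gamma_p = [[2.1768]]
  r_p     = [0.6204]
With p = 1 this is the single equation gamma(0) phi_1 = gamma(1):
  phi_hat_1 = gamma(1) / gamma(0) = 0.6204 / 2.1768 = 0.2850.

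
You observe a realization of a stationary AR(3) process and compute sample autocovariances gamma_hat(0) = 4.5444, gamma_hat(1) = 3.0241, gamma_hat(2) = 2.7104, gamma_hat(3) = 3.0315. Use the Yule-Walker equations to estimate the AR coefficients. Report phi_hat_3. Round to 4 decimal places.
\hat\phi_{3} = 0.3810

The Yule-Walker equations for an AR(p) process read, in matrix form,
  Gamma_p phi = r_p,   with   (Gamma_p)_{ij} = gamma(|i - j|),
                       (r_p)_i = gamma(i),   i,j = 1..p.
Substitute the sample gammas (Toeplitz matrix and right-hand side of size 3):
  Gamma_p = [[4.5444, 3.0241, 2.7104], [3.0241, 4.5444, 3.0241], [2.7104, 3.0241, 4.5444]]
  r_p     = [3.0241, 2.7104, 3.0315]
Written out (R1..R3):
  (R1) 4.5444 phi_1 + 3.0241 phi_2 + 2.7104 phi_3 = 3.0241
  (R2) 3.0241 phi_1 + 4.5444 phi_2 + 3.0241 phi_3 = 2.7104
  (R3) 2.7104 phi_1 + 3.0241 phi_2 + 4.5444 phi_3 = 3.0315
Gaussian elimination:
  R2 <- R2 - (3.0241/4.5444) R1 = R2 - (0.665456) R1:  2.531993 phi_2 + 1.220447 phi_3 = 0.697993
  R3 <- R3 - (2.7104/4.5444) R1 = R3 - (0.596426) R1:  1.220447 phi_2 + 2.927846 phi_3 = 1.227847
  R3 <- R3 - (1.220447/2.531993) R2 = R3 - (0.48201) R2:  2.339578 phi_3 = 0.891407
Back-substitution:
  phi_hat_3 = 0.891407 / 2.339578 = 0.381012
  phi_hat_2 = (0.697993 - (1.220447)(0.381012)) / 2.531993 = 0.092018
  phi_hat_1 = (3.0241 - (3.0241)(0.092018) - (2.7104)(0.381012)) / 4.5444 = 0.376977
So phi_hat = [0.3770, 0.0920, 0.3810].
Therefore phi_hat_3 = 0.3810.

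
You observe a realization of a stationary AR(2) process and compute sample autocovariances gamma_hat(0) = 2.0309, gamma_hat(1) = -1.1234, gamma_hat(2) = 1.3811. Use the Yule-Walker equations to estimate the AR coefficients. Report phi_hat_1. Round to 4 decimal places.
\hat\phi_{1} = -0.2550

The Yule-Walker equations for an AR(p) process read, in matrix form,
  Gamma_p phi = r_p,   with   (Gamma_p)_{ij} = gamma(|i - j|),
                       (r_p)_i = gamma(i),   i,j = 1..p.
Substitute the sample gammas (Toeplitz matrix and right-hand side of size 2):
  Gamma_p = [[2.0309, -1.1234], [-1.1234, 2.0309]]
  r_p     = [-1.1234, 1.3811]
Written out:
  2.0309 phi_1 - 1.1234 phi_2 = -1.1234
  -1.1234 phi_1 + 2.0309 phi_2 = 1.3811
Solve by Cramer's rule:
  det = gamma(0)^2 - gamma(1)^2 = (2.0309)^2 - (-1.1234)^2 = 4.12455481 - 1.26202756 = 2.86252725
  phi_hat_1 = [gamma(1) gamma(0) - gamma(1) gamma(2)] / det = [(-1.1234)(2.0309) - (-1.1234)(1.3811)] / 2.86252725 = -0.72998532 / 2.86252725 = -0.255
  phi_hat_2 = [gamma(0) gamma(2) - gamma(1)^2] / det = [(2.0309)(1.3811) - (-1.1234)^2] / 2.86252725 = 1.54284843 / 2.86252725 = 0.539
So phi_hat = [-0.2550, 0.5390].
Therefore phi_hat_1 = -0.2550.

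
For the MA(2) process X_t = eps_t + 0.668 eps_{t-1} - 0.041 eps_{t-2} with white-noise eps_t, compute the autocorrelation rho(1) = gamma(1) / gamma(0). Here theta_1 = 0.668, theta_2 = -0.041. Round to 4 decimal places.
\rho(1) = 0.4424

For an MA(q) process with theta_0 = 1, the autocovariance is
  gamma(k) = sigma^2 * sum_{i=0..q-k} theta_i * theta_{i+k},
and rho(k) = gamma(k) / gamma(0). Sigma^2 cancels.
  numerator   = (1)*(0.668) + (0.668)*(-0.041) = 0.640612.
  denominator = (1)^2 + (0.668)^2 + (-0.041)^2 = 1.447905.
  rho(1) = 0.640612 / 1.447905 = 0.4424.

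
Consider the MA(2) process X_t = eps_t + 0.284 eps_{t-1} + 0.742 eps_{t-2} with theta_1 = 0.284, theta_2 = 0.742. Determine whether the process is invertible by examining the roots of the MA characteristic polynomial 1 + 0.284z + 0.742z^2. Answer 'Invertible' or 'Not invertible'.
\text{Invertible}

The MA(q) characteristic polynomial is P(z) = 1 + 0.284z + 0.742z^2.
Invertibility requires all roots to lie outside the unit circle, i.e. |z| > 1 for every root.
Set 1 + (0.284) z + (0.742) z^2 = 0, i.e. a z^2 + b z + c = 0 with a = 0.742, b = 0.284, c = 1.
Discriminant D = b^2 - 4ac = (0.284)^2 - 4*(0.742)*1 = 0.080656 - (2.968) = -2.887344.
D < 0, so the roots are the complex-conjugate pair z = (-b +/- i sqrt(-D)) / (2a) = -0.1914 +/- 1.145i.
For a conjugate pair |z|^2 = z * conj(z) = (product of roots) = c/a = 1/(0.742) = 1.347709, so |z| = sqrt(1.347709) = 1.1609 for both roots.
Moduli of all roots: 1.1609, 1.1609.
All moduli strictly greater than 1? Yes.
Verdict: Invertible.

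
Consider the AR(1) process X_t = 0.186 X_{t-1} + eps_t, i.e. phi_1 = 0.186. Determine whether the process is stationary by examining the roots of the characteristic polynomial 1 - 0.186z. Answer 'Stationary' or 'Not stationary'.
\text{Stationary}

The AR(p) characteristic polynomial is P(z) = 1 - 0.186z.
Stationarity requires all roots to lie outside the unit circle, i.e. |z| > 1 for every root.
This is linear in z: 1 + (-0.186) z = 0  =>  z = -1/(-0.186) = 5.376344,  |z| = 5.376344.
Moduli of all roots: 5.3763.
All moduli strictly greater than 1? Yes.
Verdict: Stationary.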